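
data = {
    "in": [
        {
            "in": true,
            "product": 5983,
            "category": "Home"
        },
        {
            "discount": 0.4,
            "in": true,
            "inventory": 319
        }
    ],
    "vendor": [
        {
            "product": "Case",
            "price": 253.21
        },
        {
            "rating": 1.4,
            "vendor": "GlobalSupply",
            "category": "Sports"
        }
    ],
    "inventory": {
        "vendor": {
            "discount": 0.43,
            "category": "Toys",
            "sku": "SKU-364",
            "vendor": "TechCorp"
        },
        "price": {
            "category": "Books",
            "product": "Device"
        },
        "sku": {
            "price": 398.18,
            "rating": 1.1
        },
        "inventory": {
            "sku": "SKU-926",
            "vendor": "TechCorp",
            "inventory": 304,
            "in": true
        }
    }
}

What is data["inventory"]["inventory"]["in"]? True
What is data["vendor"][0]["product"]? "Case"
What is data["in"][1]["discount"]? 0.4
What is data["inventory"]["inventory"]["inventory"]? 304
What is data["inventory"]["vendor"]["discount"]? 0.43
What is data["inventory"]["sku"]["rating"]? 1.1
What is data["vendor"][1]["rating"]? 1.4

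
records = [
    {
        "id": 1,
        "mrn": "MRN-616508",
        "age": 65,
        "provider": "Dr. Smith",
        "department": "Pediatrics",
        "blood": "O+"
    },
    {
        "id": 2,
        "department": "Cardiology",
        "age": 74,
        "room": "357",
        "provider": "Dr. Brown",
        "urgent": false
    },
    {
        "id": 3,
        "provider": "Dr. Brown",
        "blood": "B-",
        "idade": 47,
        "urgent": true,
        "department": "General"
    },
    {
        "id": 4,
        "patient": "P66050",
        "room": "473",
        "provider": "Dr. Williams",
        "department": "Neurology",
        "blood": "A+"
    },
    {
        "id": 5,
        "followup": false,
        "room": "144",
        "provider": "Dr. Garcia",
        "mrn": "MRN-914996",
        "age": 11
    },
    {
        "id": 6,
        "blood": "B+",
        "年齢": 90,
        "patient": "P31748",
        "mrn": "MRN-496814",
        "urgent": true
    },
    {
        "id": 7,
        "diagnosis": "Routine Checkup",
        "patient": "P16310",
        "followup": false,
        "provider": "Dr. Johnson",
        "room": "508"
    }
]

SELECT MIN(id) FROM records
1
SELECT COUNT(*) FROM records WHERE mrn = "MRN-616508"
1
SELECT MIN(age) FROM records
11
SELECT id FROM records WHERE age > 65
[2]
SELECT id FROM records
[1, 2, 3, 4, 5, 6, 7]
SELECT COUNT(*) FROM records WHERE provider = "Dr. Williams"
1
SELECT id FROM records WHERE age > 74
[]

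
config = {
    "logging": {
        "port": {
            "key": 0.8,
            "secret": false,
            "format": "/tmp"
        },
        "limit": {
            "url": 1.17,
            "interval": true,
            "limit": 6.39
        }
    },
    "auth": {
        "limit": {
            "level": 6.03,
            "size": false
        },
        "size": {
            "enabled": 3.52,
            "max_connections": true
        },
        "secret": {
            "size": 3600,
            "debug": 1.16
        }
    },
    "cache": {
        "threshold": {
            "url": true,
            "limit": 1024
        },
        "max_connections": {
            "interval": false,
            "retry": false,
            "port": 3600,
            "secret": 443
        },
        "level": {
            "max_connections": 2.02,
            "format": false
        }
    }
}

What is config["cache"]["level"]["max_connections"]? 2.02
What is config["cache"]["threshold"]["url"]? True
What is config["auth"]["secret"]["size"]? 3600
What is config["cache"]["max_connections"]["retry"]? False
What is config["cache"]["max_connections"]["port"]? 3600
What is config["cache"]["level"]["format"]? False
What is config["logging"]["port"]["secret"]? False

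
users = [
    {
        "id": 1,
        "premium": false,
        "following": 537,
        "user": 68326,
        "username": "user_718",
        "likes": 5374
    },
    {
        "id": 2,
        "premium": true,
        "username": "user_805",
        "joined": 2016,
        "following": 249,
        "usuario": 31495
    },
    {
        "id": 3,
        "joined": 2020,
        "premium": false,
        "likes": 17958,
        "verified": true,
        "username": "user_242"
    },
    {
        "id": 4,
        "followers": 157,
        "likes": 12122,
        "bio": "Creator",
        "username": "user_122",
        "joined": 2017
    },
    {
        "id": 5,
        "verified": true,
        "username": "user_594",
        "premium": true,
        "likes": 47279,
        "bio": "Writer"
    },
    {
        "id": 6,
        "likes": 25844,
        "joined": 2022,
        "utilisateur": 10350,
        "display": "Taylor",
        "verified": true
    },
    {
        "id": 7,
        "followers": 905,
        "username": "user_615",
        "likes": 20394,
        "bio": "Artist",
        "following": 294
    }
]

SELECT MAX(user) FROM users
68326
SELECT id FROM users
[1, 2, 3, 4, 5, 6, 7]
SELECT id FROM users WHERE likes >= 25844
[5, 6]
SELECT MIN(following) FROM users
249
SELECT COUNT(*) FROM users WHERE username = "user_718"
1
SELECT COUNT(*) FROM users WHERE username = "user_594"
1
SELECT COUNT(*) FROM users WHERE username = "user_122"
1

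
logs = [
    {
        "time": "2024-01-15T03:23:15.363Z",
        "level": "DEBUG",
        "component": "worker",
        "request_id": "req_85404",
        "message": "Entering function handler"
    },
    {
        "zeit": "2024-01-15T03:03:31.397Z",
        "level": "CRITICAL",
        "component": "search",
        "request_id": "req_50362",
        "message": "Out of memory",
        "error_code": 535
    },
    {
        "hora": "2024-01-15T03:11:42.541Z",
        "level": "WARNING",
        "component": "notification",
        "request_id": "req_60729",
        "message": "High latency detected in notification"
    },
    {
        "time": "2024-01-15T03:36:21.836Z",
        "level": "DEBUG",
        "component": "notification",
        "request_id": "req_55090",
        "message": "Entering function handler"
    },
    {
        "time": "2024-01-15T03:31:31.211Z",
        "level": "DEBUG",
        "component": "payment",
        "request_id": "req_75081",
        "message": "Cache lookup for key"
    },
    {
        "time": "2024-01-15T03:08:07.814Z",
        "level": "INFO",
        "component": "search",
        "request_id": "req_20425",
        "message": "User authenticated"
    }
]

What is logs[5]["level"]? "INFO"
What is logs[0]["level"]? "DEBUG"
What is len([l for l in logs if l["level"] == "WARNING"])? 1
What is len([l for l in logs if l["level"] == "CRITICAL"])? 1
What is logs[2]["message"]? "High latency detected in notification"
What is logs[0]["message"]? "Entering function handler"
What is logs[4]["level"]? "DEBUG"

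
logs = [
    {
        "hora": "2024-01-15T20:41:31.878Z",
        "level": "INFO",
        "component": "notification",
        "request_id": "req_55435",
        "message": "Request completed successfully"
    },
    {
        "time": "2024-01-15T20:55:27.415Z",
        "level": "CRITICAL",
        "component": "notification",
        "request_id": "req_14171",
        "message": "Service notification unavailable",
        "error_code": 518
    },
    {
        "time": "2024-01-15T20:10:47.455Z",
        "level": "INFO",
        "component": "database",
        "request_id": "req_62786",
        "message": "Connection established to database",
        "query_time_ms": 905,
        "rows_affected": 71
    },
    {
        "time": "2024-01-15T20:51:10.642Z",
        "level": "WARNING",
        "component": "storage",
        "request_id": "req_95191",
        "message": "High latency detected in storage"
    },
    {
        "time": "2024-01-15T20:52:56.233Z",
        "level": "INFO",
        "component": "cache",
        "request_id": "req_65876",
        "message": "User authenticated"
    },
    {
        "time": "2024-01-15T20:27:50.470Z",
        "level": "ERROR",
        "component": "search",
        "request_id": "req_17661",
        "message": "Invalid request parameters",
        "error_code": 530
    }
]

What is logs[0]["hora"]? "2024-01-15T20:41:31.878Z"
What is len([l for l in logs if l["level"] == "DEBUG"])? 0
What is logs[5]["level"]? "ERROR"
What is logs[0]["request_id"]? "req_55435"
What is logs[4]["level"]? "INFO"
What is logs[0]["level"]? "INFO"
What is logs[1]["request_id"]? "req_14171"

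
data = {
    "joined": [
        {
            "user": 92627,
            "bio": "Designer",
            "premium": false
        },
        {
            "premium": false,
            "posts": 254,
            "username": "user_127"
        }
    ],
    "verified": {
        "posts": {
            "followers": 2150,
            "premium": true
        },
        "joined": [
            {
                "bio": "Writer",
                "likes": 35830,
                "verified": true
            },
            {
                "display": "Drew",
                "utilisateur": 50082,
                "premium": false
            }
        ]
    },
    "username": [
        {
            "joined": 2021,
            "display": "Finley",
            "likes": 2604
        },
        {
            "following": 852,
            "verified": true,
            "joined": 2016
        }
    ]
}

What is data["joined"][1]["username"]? "user_127"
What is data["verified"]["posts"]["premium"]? True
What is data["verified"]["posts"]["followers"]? 2150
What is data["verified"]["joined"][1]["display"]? "Drew"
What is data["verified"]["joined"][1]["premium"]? False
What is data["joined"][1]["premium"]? False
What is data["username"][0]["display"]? "Finley"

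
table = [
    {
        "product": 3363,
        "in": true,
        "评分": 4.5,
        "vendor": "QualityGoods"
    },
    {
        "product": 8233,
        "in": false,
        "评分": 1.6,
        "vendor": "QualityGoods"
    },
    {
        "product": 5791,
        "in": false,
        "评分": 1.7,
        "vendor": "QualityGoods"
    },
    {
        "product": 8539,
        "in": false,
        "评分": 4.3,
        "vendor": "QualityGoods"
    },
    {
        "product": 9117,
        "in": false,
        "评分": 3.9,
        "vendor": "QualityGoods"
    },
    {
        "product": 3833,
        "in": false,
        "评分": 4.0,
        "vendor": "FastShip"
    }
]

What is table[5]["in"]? False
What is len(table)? 6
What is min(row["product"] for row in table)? 3363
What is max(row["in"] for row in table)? True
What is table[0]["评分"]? 4.5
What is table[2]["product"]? 5791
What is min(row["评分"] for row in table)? 1.6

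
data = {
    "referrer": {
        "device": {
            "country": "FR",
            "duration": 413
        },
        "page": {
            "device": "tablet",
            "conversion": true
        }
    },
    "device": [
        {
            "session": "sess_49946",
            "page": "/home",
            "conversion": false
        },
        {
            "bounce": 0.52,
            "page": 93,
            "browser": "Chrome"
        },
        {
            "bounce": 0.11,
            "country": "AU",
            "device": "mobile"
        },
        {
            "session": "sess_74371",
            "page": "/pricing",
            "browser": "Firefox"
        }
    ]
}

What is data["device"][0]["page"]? "/home"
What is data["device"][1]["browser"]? "Chrome"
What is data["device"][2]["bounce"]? 0.11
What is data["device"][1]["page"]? 93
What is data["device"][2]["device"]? "mobile"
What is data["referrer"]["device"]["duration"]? 413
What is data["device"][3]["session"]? "sess_74371"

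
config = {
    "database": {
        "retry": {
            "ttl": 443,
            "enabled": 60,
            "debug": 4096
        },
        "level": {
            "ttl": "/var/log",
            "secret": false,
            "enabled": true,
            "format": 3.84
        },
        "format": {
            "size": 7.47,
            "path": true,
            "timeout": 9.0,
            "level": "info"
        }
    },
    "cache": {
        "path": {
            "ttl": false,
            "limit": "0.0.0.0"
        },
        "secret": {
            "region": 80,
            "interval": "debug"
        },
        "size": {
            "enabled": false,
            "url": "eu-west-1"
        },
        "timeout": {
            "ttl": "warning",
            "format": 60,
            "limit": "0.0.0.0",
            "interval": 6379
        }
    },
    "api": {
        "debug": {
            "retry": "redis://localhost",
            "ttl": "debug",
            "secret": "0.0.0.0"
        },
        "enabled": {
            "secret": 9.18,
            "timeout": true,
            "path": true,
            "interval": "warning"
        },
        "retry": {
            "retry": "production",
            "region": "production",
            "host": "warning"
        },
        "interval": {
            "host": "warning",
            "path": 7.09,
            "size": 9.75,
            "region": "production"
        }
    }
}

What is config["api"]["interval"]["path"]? 7.09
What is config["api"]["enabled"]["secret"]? 9.18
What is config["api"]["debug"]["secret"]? "0.0.0.0"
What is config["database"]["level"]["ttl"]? "/var/log"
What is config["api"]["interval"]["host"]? "warning"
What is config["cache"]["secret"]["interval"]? "debug"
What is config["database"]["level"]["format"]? 3.84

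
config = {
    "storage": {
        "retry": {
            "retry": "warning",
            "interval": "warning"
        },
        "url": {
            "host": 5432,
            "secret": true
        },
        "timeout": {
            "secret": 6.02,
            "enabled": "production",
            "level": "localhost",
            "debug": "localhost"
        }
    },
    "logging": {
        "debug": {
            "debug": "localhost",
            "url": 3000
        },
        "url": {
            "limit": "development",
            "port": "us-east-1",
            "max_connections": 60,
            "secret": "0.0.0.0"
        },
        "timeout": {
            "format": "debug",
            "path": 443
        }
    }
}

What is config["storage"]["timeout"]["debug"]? "localhost"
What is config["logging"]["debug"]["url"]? 3000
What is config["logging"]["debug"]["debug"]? "localhost"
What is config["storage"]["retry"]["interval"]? "warning"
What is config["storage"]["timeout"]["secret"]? 6.02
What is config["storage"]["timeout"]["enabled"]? "production"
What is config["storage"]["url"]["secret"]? True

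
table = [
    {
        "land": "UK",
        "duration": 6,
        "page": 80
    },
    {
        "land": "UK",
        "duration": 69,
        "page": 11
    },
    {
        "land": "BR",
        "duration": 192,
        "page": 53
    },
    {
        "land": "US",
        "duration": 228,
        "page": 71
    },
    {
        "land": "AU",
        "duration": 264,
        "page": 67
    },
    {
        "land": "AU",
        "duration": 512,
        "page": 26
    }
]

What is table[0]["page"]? 80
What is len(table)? 6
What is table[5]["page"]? 26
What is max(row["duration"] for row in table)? 512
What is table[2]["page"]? 53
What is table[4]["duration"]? 264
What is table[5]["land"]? "AU"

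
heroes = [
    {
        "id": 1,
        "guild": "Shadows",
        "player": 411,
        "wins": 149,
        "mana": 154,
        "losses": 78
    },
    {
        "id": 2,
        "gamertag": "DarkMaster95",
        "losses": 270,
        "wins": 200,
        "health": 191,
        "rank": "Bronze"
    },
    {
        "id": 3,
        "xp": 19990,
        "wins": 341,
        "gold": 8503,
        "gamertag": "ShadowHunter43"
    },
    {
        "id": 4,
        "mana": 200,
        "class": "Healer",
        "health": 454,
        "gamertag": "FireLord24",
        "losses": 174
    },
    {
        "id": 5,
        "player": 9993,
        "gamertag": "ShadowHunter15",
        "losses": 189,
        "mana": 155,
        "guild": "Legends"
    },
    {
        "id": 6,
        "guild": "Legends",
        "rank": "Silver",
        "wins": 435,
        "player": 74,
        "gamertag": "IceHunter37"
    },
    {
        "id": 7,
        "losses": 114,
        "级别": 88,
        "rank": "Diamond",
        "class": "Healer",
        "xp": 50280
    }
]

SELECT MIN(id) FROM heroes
1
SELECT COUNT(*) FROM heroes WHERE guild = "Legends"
2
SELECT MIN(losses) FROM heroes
78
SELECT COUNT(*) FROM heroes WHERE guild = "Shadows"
1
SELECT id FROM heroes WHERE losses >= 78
[1, 2, 4, 5, 7]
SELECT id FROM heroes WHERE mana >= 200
[4]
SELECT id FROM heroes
[1, 2, 3, 4, 5, 6, 7]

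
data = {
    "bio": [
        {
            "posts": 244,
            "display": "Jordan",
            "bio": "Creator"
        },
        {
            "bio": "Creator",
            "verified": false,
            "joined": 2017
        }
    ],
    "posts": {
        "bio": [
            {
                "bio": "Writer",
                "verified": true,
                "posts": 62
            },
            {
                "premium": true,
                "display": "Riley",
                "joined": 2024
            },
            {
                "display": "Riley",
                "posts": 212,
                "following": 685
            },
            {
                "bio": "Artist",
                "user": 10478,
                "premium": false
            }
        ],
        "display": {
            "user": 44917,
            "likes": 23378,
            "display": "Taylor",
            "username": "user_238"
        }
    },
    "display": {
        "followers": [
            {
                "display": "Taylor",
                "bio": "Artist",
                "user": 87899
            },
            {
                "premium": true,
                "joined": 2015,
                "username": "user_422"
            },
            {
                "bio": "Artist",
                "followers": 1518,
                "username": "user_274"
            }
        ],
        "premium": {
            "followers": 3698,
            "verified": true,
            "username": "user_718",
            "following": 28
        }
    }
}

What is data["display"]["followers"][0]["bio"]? "Artist"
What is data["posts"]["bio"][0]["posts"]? 62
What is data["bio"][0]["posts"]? 244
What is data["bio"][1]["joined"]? 2017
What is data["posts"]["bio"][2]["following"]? 685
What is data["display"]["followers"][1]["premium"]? True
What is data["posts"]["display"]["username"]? "user_238"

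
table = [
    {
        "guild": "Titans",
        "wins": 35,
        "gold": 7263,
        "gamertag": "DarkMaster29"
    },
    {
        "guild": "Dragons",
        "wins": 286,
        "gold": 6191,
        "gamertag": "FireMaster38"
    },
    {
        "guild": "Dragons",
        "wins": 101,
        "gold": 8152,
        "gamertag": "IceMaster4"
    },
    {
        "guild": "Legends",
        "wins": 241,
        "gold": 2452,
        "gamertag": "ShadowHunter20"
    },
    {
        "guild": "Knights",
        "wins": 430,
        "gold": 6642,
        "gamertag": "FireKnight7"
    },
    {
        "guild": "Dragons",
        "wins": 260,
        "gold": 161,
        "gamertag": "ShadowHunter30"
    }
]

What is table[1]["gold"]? 6191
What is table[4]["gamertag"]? "FireKnight7"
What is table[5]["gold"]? 161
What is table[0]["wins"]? 35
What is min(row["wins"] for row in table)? 35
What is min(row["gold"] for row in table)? 161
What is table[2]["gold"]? 8152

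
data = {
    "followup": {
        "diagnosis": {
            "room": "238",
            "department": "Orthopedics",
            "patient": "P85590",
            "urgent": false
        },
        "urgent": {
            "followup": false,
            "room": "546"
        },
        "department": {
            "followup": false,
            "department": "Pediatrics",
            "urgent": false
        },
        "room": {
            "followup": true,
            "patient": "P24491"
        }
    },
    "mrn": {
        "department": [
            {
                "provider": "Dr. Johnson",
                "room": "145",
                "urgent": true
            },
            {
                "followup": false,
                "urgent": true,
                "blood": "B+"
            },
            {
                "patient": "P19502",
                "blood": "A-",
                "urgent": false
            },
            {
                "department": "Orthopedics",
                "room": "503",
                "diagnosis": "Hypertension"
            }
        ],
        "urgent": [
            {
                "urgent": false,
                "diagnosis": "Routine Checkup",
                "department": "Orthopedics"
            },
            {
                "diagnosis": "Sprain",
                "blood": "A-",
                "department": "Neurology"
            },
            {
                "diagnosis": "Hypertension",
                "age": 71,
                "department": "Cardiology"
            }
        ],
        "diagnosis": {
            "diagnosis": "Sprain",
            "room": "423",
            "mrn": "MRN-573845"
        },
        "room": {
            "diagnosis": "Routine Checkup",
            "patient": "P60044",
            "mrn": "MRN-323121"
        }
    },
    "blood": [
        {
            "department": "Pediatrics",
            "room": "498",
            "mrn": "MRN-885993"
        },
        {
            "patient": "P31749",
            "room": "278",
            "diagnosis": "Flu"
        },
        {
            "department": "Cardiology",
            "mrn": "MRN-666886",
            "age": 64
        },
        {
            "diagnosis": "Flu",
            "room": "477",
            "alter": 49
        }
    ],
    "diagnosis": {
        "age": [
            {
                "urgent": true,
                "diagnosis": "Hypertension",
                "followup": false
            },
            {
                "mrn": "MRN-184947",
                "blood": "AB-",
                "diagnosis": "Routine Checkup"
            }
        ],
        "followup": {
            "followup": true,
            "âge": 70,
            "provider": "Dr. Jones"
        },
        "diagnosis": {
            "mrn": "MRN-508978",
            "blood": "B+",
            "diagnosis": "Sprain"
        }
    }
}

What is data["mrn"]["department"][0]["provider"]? "Dr. Johnson"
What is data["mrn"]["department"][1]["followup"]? False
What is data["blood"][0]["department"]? "Pediatrics"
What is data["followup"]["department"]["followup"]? False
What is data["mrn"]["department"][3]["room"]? "503"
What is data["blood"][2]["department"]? "Cardiology"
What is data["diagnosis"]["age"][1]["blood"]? "AB-"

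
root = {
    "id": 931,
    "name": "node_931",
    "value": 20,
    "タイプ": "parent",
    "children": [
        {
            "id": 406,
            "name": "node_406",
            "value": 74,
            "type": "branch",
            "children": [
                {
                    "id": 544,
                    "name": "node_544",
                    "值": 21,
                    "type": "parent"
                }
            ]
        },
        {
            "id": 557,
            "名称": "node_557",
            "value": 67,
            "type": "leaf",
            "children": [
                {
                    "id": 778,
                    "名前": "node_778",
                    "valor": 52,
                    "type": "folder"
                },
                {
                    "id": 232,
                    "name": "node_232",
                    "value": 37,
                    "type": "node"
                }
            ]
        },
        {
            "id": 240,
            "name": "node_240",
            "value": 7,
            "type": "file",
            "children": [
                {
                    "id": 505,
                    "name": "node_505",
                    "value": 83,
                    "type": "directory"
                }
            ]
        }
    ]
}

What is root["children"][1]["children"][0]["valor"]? 52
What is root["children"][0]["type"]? "branch"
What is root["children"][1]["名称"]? "node_557"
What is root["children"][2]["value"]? 7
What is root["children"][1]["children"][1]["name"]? "node_232"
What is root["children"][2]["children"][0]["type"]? "directory"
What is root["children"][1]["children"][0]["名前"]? "node_778"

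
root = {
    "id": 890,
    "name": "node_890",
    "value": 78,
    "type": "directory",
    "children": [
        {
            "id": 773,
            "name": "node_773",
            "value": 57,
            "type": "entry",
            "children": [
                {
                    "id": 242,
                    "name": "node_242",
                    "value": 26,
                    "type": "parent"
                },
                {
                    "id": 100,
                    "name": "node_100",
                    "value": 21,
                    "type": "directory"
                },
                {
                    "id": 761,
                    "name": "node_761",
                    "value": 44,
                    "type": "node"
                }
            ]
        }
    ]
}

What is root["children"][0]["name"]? "node_773"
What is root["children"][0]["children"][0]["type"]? "parent"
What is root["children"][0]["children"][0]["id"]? 242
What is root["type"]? "directory"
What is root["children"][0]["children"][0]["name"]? "node_242"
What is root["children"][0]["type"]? "entry"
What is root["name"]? "node_890"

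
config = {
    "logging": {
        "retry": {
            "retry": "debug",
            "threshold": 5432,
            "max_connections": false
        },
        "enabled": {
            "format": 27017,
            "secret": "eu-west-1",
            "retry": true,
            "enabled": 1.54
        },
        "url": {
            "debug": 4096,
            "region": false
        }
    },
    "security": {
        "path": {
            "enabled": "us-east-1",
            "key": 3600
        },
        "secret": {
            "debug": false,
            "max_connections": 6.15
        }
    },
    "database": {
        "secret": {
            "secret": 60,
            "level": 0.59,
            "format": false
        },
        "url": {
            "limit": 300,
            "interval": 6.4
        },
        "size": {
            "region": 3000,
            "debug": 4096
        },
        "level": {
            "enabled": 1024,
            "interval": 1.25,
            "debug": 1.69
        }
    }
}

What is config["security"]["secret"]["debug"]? False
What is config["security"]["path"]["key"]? 3600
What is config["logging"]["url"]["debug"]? 4096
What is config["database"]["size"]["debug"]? 4096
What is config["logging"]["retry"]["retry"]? "debug"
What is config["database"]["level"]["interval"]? 1.25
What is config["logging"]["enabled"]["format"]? 27017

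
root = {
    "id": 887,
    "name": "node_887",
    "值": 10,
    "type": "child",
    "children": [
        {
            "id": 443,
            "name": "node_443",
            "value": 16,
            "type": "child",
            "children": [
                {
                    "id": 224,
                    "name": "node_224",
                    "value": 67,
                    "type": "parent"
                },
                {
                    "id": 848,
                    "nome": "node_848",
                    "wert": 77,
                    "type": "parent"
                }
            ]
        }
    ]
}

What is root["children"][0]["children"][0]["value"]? 67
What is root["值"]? 10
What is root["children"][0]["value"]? 16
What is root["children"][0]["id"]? 443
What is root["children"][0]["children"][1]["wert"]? 77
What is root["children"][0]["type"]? "child"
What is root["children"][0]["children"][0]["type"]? "parent"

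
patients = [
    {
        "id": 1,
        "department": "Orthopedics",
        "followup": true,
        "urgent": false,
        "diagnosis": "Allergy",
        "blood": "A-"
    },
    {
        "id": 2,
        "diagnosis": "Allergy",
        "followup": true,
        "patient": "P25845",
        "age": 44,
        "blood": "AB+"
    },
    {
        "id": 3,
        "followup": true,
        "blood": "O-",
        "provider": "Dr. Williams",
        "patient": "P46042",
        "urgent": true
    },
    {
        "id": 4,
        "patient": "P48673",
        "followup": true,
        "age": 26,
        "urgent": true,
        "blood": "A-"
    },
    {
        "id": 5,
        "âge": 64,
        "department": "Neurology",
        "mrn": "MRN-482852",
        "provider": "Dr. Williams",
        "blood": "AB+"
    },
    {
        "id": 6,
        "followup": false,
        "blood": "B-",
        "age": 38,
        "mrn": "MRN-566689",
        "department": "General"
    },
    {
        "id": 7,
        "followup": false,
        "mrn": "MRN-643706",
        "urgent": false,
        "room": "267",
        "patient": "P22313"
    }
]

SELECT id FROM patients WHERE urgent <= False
[1, 7]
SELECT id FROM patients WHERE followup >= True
[1, 2, 3, 4]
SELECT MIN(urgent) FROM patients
False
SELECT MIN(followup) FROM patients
False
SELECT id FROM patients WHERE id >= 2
[2, 3, 4, 5, 6, 7]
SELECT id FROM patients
[1, 2, 3, 4, 5, 6, 7]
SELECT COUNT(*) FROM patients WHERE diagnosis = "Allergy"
2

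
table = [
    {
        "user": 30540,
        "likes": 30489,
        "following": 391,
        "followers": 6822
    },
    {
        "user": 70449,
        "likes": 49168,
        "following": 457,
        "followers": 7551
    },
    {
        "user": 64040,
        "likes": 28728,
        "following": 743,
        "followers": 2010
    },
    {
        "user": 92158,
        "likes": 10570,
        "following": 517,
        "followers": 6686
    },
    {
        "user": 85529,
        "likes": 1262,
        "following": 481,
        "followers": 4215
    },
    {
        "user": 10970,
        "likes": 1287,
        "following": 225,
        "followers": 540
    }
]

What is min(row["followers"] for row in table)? 540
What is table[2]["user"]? 64040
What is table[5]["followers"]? 540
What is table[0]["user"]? 30540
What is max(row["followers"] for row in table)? 7551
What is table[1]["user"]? 70449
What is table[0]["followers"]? 6822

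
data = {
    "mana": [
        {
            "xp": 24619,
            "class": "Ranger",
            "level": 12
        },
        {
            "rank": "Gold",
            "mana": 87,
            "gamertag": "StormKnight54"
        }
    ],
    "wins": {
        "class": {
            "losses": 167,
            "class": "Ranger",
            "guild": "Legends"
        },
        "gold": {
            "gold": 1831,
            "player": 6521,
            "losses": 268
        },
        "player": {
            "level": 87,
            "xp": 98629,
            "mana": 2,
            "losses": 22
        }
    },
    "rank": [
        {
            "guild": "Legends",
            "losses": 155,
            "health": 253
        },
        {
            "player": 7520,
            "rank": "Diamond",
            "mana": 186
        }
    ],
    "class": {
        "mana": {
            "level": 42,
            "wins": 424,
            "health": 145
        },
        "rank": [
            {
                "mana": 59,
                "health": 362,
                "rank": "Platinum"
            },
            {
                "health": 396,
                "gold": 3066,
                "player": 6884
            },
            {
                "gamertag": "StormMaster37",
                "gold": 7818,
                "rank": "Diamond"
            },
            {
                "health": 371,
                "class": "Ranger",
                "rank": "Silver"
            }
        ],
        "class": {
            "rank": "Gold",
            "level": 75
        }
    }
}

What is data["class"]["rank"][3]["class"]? "Ranger"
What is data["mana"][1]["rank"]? "Gold"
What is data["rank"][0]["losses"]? 155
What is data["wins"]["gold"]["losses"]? 268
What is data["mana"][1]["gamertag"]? "StormKnight54"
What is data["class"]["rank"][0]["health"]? 362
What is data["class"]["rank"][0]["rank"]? "Platinum"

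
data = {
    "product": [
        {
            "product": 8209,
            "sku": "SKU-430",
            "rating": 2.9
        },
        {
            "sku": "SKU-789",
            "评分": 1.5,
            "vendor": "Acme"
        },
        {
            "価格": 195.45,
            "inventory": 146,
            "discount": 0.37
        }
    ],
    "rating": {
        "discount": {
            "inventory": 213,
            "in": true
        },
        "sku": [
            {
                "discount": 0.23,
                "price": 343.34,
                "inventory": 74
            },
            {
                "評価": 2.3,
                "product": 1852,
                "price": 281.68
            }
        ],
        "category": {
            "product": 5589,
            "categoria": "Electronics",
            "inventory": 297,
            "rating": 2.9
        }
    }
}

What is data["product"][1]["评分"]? 1.5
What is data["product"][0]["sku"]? "SKU-430"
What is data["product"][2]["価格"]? 195.45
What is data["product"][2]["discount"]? 0.37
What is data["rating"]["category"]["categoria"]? "Electronics"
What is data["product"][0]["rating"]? 2.9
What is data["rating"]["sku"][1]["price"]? 281.68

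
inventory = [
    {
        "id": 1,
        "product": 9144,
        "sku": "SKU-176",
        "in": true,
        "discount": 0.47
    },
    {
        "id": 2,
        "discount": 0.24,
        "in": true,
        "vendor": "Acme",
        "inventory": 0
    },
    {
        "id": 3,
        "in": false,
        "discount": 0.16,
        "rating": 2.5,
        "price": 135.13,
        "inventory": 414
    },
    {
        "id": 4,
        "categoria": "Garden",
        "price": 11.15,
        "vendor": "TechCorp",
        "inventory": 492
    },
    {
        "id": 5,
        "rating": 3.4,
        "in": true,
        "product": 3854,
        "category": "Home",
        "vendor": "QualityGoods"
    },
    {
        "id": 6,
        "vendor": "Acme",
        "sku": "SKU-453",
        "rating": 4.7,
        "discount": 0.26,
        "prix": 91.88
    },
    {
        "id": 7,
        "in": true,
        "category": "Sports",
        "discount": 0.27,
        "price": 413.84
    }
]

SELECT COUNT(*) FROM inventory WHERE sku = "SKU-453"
1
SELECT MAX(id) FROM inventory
7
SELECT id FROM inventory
[1, 2, 3, 4, 5, 6, 7]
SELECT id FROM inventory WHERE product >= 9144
[1]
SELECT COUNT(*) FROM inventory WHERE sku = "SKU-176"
1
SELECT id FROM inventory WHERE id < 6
[1, 2, 3, 4, 5]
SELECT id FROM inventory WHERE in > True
[]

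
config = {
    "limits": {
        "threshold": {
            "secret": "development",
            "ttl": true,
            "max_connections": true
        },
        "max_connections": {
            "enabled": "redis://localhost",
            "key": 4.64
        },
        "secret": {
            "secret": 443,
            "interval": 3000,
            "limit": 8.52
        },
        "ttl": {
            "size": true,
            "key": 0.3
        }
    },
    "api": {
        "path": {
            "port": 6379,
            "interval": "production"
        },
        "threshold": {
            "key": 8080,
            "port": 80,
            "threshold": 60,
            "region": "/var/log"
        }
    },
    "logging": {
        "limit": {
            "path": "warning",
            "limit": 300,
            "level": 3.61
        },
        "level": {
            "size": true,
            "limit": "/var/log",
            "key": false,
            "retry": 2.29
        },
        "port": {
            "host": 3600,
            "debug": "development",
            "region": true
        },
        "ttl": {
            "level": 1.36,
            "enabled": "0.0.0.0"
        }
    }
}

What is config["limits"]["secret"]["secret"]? 443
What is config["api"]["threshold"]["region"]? "/var/log"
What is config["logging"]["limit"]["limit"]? 300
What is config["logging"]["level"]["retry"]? 2.29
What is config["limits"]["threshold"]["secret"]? "development"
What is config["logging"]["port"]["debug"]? "development"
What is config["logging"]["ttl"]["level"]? 1.36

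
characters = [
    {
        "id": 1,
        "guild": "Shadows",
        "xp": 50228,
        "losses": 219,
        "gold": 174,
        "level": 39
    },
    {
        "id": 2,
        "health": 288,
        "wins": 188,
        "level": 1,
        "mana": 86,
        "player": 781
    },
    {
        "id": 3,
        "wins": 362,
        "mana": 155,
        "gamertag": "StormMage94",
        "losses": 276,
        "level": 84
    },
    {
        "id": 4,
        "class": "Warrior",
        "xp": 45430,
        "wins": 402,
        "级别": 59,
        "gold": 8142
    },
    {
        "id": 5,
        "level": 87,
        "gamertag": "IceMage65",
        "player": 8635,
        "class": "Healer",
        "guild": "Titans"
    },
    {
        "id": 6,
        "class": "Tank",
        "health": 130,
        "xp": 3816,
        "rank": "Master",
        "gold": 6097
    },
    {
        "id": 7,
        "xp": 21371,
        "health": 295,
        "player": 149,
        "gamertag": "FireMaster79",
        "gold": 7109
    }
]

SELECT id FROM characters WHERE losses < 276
[1]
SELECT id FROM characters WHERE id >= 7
[7]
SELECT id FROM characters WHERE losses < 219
[]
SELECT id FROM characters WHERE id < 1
[]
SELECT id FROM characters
[1, 2, 3, 4, 5, 6, 7]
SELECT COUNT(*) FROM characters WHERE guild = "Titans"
1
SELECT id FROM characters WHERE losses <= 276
[1, 3]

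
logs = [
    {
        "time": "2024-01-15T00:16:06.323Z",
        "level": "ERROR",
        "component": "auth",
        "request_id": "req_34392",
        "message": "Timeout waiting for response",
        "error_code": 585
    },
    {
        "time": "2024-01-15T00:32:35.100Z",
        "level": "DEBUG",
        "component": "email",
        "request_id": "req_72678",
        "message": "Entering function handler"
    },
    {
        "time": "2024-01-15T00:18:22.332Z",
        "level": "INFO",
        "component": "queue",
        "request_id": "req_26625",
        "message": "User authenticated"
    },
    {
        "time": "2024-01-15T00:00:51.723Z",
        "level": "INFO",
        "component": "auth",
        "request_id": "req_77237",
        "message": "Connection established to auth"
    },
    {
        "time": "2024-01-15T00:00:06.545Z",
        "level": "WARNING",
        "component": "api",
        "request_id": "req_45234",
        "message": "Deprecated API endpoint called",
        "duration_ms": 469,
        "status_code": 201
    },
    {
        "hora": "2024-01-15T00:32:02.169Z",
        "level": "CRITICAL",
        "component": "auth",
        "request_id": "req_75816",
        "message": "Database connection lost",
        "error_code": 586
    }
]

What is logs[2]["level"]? "INFO"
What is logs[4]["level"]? "WARNING"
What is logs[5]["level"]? "CRITICAL"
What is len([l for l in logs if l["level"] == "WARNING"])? 1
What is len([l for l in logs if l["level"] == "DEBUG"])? 1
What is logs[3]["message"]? "Connection established to auth"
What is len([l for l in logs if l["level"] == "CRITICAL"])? 1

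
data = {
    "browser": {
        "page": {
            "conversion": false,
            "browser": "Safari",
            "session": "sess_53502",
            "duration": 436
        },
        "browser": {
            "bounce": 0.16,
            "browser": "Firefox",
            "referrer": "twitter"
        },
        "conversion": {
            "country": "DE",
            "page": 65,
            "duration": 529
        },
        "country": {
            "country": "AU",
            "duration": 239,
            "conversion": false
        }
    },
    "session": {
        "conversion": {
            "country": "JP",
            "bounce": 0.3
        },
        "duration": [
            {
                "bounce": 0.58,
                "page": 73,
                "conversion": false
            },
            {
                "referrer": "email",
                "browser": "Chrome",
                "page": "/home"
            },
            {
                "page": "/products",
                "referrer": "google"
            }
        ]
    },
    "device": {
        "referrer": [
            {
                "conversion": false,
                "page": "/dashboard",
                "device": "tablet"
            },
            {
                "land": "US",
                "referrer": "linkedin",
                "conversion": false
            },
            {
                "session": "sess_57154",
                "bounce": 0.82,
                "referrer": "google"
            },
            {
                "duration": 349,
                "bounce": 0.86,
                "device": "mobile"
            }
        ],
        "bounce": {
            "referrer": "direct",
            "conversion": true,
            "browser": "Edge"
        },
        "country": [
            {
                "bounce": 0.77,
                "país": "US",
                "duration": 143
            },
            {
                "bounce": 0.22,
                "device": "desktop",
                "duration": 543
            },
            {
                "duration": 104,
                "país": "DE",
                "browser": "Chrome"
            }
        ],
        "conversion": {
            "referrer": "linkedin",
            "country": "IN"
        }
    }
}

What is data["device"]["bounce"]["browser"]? "Edge"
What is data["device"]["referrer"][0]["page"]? "/dashboard"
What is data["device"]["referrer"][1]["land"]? "US"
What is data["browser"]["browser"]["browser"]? "Firefox"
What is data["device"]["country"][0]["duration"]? 143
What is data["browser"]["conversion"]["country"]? "DE"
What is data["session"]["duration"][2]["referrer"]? "google"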